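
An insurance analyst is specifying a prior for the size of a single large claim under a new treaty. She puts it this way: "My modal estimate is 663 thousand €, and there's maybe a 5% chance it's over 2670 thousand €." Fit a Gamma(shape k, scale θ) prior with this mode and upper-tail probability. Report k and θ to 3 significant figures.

Gamma(k,θ) with k>1 has mode (k−1)θ, so θ = 663/(k−1).
Need P(X < 2670) = 0.95 with θ tied to k this way. Start at k = 2, θ = 663: P(X<2670) ≈ 0.910.
Too low — raise k to concentrate. Iterating converges to k ≈ 2.29.
Then θ = 663/(2.29−1) ≈ 512.

k ≈ 2.29, θ ≈ 512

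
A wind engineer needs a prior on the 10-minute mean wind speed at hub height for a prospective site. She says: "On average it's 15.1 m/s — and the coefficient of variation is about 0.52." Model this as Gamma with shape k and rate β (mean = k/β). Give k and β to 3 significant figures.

k ≈ 3.7, β ≈ 0.245

For Gamma(k, rate β): mean = k/β, variance = k/β², so CV = 1/√k.
CV = 0.52, hence k = 1/CV² = 3.7.
Then β = k/mean = 3.7/15.1 = 0.245.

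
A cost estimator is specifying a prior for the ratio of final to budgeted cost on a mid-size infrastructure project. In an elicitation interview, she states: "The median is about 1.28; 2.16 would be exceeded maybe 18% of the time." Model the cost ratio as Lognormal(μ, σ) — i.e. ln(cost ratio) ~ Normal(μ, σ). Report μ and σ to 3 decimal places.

If T ~ Lognormal(μ,σ) then ln T ~ Normal(μ,σ), so the p-quantile of ln T is μ + z_p·σ.
ln(1.28) = 0.2469 and ln(2.16) = 0.7701; z_{0.5} = 0, z_{0.82} = 0.9154.
σ = (0.7701 − 0.2469)/(0.9154 − (0)) = 0.572.
μ = 0.2469 − (0)·0.572 = 0.247.

μ ≈ 0.247, σ ≈ 0.572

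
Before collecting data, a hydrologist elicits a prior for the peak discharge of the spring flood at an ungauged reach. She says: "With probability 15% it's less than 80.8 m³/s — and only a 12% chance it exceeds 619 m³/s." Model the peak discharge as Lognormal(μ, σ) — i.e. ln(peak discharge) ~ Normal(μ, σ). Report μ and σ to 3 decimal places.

If T ~ Lognormal(μ,σ) then ln T ~ Normal(μ,σ), so the p-quantile of ln T is μ + z_p·σ.
ln(80.8) = 4.392 and ln(619) = 6.428; z_{0.15} = -1.036, z_{0.88} = 1.175.
σ = (6.428 − 4.392)/(1.175 − (-1.036)) = 0.921.
μ = 4.392 − (-1.036)·0.921 = 5.346.

μ ≈ 5.346, σ ≈ 0.921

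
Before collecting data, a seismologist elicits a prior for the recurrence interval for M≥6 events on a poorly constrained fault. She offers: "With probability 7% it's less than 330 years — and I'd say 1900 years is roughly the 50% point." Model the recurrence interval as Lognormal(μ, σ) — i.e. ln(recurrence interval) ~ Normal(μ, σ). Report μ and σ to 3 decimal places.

μ ≈ 7.550, σ ≈ 1.186

If T ~ Lognormal(μ,σ) then ln T ~ Normal(μ,σ), so the p-quantile of ln T is μ + z_p·σ.
ln(330) = 5.799 and ln(1900) = 7.55; z_{0.07} = -1.476, z_{0.5} = 0.
σ = (7.55 − 5.799)/(0 − (-1.476)) = 1.186.
μ = 5.799 − (-1.476)·1.186 = 7.550.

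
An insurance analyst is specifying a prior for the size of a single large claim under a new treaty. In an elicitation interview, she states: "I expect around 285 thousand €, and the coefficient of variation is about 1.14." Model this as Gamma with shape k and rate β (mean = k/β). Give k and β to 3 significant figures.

k ≈ 0.769, β ≈ 0.0027

For Gamma(k, rate β): mean = k/β, variance = k/β², so CV = 1/√k.
CV = 1.14, hence k = 1/CV² = 0.769.
Then β = k/mean = 0.769/285 = 0.0027.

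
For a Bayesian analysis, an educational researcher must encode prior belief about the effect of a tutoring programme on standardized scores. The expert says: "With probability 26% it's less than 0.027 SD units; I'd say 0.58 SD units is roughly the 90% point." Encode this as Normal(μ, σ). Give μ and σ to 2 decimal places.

The p-quantile of Normal(μ,σ) is μ + z_p·σ, with z_{0.26} = -0.6433 and z_{0.9} = 1.282.
Eliminate σ: μ = (z₂·x₁ − z₁·x₂)/(z₂ − z₁) = (1.282·0.027 − (-0.6433)·0.58)/1.925 = 0.21.
Then σ = (x₂ − x₁)/(z₂ − z₁) = (0.58 − 0.027)/1.925 = 0.29.

μ = 0.21, σ = 0.29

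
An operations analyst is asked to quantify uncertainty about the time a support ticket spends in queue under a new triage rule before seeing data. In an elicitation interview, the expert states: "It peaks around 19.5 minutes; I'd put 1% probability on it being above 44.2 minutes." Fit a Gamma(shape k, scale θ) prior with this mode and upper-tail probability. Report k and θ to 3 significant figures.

Gamma(k,θ) with k>1 has mode (k−1)θ, so θ = 19.5/(k−1).
Need P(X < 44.2) = 0.99 with θ tied to k this way. Start at k = 2, θ = 19.5: P(X<44.2) ≈ 0.661.
Too low — raise k to concentrate. Iterating converges to k ≈ 8.16.
Then θ = 19.5/(8.16−1) ≈ 2.72.

k ≈ 8.16, θ ≈ 2.72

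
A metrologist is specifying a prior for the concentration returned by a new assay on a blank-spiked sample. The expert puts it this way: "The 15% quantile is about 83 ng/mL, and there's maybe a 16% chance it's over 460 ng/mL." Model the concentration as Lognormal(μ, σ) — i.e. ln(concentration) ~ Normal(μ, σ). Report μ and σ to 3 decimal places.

If T ~ Lognormal(μ,σ) then ln T ~ Normal(μ,σ), so the p-quantile of ln T is μ + z_p·σ.
ln(83) = 4.419 and ln(460) = 6.131; z_{0.15} = -1.036, z_{0.84} = 0.9945.
σ = (6.131 − 4.419)/(0.9945 − (-1.036)) = 0.843.
μ = 4.419 − (-1.036)·0.843 = 5.293.

μ ≈ 5.293, σ ≈ 0.843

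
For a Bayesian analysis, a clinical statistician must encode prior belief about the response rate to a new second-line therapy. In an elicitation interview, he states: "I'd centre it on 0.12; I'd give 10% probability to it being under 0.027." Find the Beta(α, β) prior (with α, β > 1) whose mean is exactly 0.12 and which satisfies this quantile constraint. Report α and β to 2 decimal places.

α ≈ 1.57, β ≈ 11.50

With mean 0.12 fixed, write α = 0.12s, β = 0.88s where s = α+β.
Need P(θ < 0.027) = 0.1 under Beta(0.12s, 0.88s). Normal approximation: (q−m)/√(m(1−m)/s) ≈ z_{0.1} = -1.28, so s ≈ 0.12·0.88·(-1.28)²/(0.027−0.12)² = 20.1.
At s = 20.1: P(θ<0.027) ≈ 0.045. Adjusting to match 0.1 gives s ≈ 13.07.
So α = 0.12·13.07 ≈ 1.57, β = 0.88·13.07 ≈ 11.50.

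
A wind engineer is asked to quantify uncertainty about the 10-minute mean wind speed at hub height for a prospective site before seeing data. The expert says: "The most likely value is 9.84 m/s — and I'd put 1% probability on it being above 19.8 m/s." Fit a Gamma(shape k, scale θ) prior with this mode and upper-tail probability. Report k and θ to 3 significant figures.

k ≈ 11, θ ≈ 0.981

Gamma(k,θ) with k>1 has mode (k−1)θ, so θ = 9.84/(k−1).
Need P(X < 19.8) = 0.99 with θ tied to k this way. Start at k = 2, θ = 9.84: P(X<19.8) ≈ 0.597.
Too low — raise k to concentrate. Iterating converges to k ≈ 11.
Then θ = 9.84/(11−1) ≈ 0.981.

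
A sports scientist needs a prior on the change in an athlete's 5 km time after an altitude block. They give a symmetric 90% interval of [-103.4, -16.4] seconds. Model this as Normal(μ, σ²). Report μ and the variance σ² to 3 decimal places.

μ = -59.900, σ² = 699.397

A symmetric 90% interval runs μ ± z·σ with z = 1.645.
Half-width = 43.5, so σ = 43.5/1.645 = 26.4461 and σ² = 699.397.
μ is the interval midpoint, -59.900.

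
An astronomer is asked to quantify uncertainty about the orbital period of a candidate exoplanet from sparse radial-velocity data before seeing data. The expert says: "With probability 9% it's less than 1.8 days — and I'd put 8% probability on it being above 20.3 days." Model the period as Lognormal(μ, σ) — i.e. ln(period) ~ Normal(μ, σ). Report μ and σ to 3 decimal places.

If T ~ Lognormal(μ,σ) then ln T ~ Normal(μ,σ), so the p-quantile of ln T is μ + z_p·σ.
ln(1.8) = 0.5878 and ln(20.3) = 3.011; z_{0.09} = -1.341, z_{0.92} = 1.405.
σ = (3.011 − 0.5878)/(1.405 − (-1.341)) = 0.882.
μ = 0.5878 − (-1.341)·0.882 = 1.771.

μ ≈ 1.771, σ ≈ 0.882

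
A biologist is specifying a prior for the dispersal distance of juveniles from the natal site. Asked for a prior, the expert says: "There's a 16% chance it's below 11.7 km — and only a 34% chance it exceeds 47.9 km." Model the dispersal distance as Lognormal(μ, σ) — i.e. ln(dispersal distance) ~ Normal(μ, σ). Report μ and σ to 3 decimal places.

If T ~ Lognormal(μ,σ) then ln T ~ Normal(μ,σ), so the p-quantile of ln T is μ + z_p·σ.
ln(11.7) = 2.46 and ln(47.9) = 3.869; z_{0.16} = -0.9945, z_{0.66} = 0.4125.
σ = (3.869 − 2.46)/(0.4125 − (-0.9945)) = 1.002.
μ = 2.46 − (-0.9945)·1.002 = 3.456.

μ ≈ 3.456, σ ≈ 1.002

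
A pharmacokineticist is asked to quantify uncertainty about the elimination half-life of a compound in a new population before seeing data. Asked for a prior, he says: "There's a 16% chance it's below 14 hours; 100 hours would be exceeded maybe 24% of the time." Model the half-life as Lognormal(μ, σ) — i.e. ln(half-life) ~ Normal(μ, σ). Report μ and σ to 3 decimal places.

If T ~ Lognormal(μ,σ) then ln T ~ Normal(μ,σ), so the p-quantile of ln T is μ + z_p·σ.
ln(14) = 2.639 and ln(100) = 4.605; z_{0.16} = -0.9945, z_{0.76} = 0.7063.
σ = (4.605 − 2.639)/(0.7063 − (-0.9945)) = 1.156.
μ = 2.639 − (-0.9945)·1.156 = 3.789.

μ ≈ 3.789, σ ≈ 1.156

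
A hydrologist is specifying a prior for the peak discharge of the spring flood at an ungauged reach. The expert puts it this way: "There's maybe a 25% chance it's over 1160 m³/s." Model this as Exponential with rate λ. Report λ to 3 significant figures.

λ ≈ 0.0012

P(T > 1160.0) = e^(−λ·1160.0) = 0.25, so λ = −ln(0.25)/1160.0 = 0.0012.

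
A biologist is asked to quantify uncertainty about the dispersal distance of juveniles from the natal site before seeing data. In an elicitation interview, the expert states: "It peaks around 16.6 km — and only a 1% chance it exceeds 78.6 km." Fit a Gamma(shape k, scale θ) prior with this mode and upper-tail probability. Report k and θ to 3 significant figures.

Gamma(k,θ) with k>1 has mode (k−1)θ, so θ = 16.6/(k−1).
Need P(X < 78.6) = 0.99 with θ tied to k this way. Start at k = 2, θ = 16.6: P(X<78.6) ≈ 0.950.
Too low — raise k to concentrate. Iterating converges to k ≈ 2.65.
Then θ = 16.6/(2.65−1) ≈ 10.1.

k ≈ 2.65, θ ≈ 10.1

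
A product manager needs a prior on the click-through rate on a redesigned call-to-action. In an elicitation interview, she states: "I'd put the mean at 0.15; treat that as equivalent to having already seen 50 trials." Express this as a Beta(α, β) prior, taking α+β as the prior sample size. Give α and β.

Under the effective-sample-size interpretation, Beta(α, β) has prior mean α/(α+β) and prior sample size α+β.
So α+β = 50 and α/(α+β) = 0.15, giving α = 0.15·50 = 7.5 and β = 50 − 7.5 = 42.5.

α = 7.5, β = 42.5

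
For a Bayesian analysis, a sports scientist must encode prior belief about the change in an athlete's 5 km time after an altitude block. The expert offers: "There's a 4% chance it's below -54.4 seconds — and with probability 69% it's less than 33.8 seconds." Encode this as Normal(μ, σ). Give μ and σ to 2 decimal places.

For Normal(μ,σ), the p-quantile is μ + z_p·σ. Here z_{0.04} = -1.751, z_{0.69} = 0.4959.
So -54.4 = μ − 1.751σ and 33.8 = μ + 0.4959σ.
Subtracting: σ = (33.8 − -54.4)/(0.4959 − (-1.751)) = 39.26.
Then μ = -54.4 − (-1.751)·39.26 = 14.33.

μ = 14.33, σ = 39.26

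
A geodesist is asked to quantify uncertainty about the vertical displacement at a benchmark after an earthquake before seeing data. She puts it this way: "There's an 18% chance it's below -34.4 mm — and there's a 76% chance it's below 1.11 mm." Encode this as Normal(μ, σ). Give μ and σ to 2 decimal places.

μ = -14.36, σ = 21.90

For Normal(μ,σ), the p-quantile is μ + z_p·σ. Here z_{0.18} = -0.9154, z_{0.76} = 0.7063.
So -34.4 = μ − 0.9154σ and 1.11 = μ + 0.7063σ.
Subtracting: σ = (1.11 − -34.4)/(0.7063 − (-0.9154)) = 21.90.
Then μ = -34.4 − (-0.9154)·21.90 = -14.36.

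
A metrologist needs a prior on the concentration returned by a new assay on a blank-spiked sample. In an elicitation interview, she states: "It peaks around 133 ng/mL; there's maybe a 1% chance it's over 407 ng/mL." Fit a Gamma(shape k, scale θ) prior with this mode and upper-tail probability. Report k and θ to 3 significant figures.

k ≈ 4.58, θ ≈ 37.1

Gamma(k,θ) with k>1 has mode (k−1)θ, so θ = 133/(k−1).
Need P(X < 407) = 0.99 with θ tied to k this way. Start at k = 2, θ = 133: P(X<407) ≈ 0.810.
Too low — raise k to concentrate. Iterating converges to k ≈ 4.58.
Then θ = 133/(4.58−1) ≈ 37.1.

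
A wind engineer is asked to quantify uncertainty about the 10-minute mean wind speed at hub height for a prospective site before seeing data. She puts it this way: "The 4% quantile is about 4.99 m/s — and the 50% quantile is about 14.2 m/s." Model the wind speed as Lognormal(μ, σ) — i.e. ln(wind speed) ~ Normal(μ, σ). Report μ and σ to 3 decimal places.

μ ≈ 2.653, σ ≈ 0.597

If T ~ Lognormal(μ,σ) then ln T ~ Normal(μ,σ), so the p-quantile of ln T is μ + z_p·σ.
ln(4.99) = 1.607 and ln(14.2) = 2.653; z_{0.04} = -1.751, z_{0.5} = 0.
σ = (2.653 − 1.607)/(0 − (-1.751)) = 0.597.
μ = 1.607 − (-1.751)·0.597 = 2.653.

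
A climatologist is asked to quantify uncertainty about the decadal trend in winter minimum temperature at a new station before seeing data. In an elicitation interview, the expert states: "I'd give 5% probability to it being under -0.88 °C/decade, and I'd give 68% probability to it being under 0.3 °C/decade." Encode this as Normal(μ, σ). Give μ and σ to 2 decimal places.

μ = 0.04, σ = 0.56

For Normal(μ,σ), the p-quantile is μ + z_p·σ. Here z_{0.05} = -1.645, z_{0.68} = 0.4677.
So -0.88 = μ − 1.645σ and 0.3 = μ + 0.4677σ.
Subtracting: σ = (0.3 − -0.88)/(0.4677 − (-1.645)) = 0.56.
Then μ = -0.88 − (-1.645)·0.56 = 0.04.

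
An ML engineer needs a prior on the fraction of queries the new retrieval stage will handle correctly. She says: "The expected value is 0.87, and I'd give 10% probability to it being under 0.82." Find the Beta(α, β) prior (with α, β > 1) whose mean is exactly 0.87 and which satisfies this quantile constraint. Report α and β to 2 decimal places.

With mean 0.87 fixed, write α = 0.87s, β = 0.13s where s = α+β.
Need P(θ < 0.82) = 0.1 under Beta(0.87s, 0.13s). Normal approximation: (q−m)/√(m(1−m)/s) ≈ z_{0.1} = -1.28, so s ≈ 0.87·0.13·(-1.28)²/(0.82−0.87)² = 74.3.
At s = 74.3: P(θ<0.82) ≈ 0.106. Adjusting to match 0.1 gives s ≈ 78.96.
So α = 0.87·78.96 ≈ 68.69, β = 0.13·78.96 ≈ 10.26.

α ≈ 68.69, β ≈ 10.26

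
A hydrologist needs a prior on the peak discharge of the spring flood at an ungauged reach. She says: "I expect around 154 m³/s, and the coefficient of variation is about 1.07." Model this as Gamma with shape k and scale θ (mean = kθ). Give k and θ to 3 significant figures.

For Gamma(k, scale θ): mean = kθ, variance = kθ², so CV = 1/√k.
CV = 1.07, hence k = 1/CV² = 0.873.
Then θ = mean/k = 154/0.873 = 176.

k ≈ 0.873, θ ≈ 176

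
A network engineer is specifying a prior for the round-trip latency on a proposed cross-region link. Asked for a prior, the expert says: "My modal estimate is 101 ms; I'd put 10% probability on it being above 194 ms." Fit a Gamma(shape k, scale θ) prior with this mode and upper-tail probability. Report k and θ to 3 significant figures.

k ≈ 5.49, θ ≈ 22.5

Gamma(k,θ) with k>1 has mode (k−1)θ, so θ = 101/(k−1).
Need P(X < 194) = 0.9 with θ tied to k this way. Start at k = 2, θ = 101: P(X<194) ≈ 0.572.
Too low — raise k to concentrate. Iterating converges to k ≈ 5.49.
Then θ = 101/(5.49−1) ≈ 22.5.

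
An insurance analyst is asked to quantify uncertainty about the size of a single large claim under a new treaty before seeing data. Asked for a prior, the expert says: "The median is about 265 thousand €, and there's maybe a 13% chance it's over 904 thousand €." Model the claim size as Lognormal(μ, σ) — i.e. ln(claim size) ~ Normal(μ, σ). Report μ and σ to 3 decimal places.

If T ~ Lognormal(μ,σ) then ln T ~ Normal(μ,σ), so the p-quantile of ln T is μ + z_p·σ.
ln(265) = 5.58 and ln(904) = 6.807; z_{0.5} = 0, z_{0.87} = 1.126.
σ = (6.807 − 5.58)/(1.126 − (0)) = 1.089.
μ = 5.58 − (0)·1.089 = 5.580.

μ ≈ 5.580, σ ≈ 1.089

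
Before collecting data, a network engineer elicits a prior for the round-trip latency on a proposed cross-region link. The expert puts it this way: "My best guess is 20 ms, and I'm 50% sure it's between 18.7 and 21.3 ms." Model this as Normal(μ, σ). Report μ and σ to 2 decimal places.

μ = 20.00, σ = 1.93

A symmetric 50% interval runs μ ± z·σ with z = 0.6745.
Half-width = 1.3, so σ = 1.3/0.6745 = 1.93.
μ is the stated best guess, 20.00.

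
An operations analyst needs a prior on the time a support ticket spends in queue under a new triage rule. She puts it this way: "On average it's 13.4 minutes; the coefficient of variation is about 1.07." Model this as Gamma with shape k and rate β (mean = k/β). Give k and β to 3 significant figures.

k ≈ 0.873, β ≈ 0.0652

For Gamma(k, rate β): mean = k/β, variance = k/β², so CV = 1/√k.
CV = 1.07, hence k = 1/CV² = 0.873.
Then β = k/mean = 0.873/13.4 = 0.0652.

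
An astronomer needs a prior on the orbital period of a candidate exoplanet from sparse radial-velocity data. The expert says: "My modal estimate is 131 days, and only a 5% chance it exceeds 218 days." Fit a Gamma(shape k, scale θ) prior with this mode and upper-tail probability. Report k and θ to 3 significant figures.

Gamma(k,θ) with k>1 has mode (k−1)θ, so θ = 131/(k−1).
Need P(X < 218) = 0.95 with θ tied to k this way. Start at k = 2, θ = 131: P(X<218) ≈ 0.496.
Too low — raise k to concentrate. Iterating converges to k ≈ 11.8.
Then θ = 131/(11.8−1) ≈ 12.2.

k ≈ 11.8, θ ≈ 12.2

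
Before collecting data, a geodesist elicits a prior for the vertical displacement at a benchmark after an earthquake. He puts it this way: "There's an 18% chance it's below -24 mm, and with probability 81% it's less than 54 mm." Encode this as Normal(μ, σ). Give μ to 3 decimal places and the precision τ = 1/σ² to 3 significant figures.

μ = 15.815, τ = 0.000529

The p-quantile of Normal(μ,σ) is μ + z_p·σ, with z_{0.18} = -0.9154 and z_{0.81} = 0.8779.
Eliminate σ: μ = (z₂·x₁ − z₁·x₂)/(z₂ − z₁) = (0.8779·-24 − (-0.9154)·54)/1.793 = 15.815.
Then σ = (x₂ − x₁)/(z₂ − z₁) = (54 − -24)/1.793 = 43.496.
Precision τ = 1/σ² = 1/43.5² = 0.000529.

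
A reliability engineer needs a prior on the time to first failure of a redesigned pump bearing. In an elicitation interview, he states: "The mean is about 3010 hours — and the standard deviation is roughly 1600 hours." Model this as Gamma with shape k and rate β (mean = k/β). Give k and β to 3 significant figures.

k ≈ 3.54, β ≈ 0.00118

For Gamma(k, rate β): mean = k/β, variance = k/β², so CV = 1/√k.
CV = SD/mean = 1600/3010 = 0.5316, hence k = 1/CV² = 3.54.
Then β = k/mean = 3.54/3010 = 0.00118.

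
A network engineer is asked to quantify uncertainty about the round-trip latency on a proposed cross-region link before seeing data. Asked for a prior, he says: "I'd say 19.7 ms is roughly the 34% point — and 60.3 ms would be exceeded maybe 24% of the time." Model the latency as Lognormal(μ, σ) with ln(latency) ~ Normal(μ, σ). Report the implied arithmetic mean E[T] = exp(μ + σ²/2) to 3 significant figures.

E[T] ≈ 49.1 ms

If T ~ Lognormal(μ,σ) then ln T ~ Normal(μ,σ), so the p-quantile of ln T is μ + z_p·σ.
ln(19.7) = 2.981 and ln(60.3) = 4.099; z_{0.34} = -0.4125, z_{0.76} = 0.7063.
σ = (4.099 − 2.981)/(0.7063 − (-0.4125)) = 1.000.
μ = 2.981 − (-0.4125)·1.000 = 3.393.
E[T] = exp(μ + σ²/2) = exp(3.393 + 0.5000) = 49.1 ms.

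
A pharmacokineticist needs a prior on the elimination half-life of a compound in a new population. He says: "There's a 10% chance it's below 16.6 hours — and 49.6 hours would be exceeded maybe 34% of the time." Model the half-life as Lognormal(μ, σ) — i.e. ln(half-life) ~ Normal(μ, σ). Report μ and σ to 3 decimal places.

μ ≈ 3.637, σ ≈ 0.646

If T ~ Lognormal(μ,σ) then ln T ~ Normal(μ,σ), so the p-quantile of ln T is μ + z_p·σ.
ln(16.6) = 2.809 and ln(49.6) = 3.904; z_{0.1} = -1.282, z_{0.66} = 0.4125.
σ = (3.904 − 2.809)/(0.4125 − (-1.282)) = 0.646.
μ = 2.809 − (-1.282)·0.646 = 3.637.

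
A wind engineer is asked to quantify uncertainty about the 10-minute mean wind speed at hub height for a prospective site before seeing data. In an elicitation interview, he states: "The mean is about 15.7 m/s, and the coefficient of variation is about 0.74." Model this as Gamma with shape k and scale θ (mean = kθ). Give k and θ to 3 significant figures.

For Gamma(k, scale θ): mean = kθ, variance = kθ², so CV = 1/√k.
CV = 0.74, hence k = 1/CV² = 1.83.
Then θ = mean/k = 15.7/1.83 = 8.6.

k ≈ 1.83, θ ≈ 8.6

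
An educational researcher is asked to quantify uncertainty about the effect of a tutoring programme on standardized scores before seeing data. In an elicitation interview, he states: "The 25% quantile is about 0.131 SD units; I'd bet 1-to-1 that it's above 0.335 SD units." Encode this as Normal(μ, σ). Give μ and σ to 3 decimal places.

The p-quantile of Normal(μ,σ) is μ + z_p·σ, with z_{0.25} = -0.6745 and z_{0.5} = 0.
Eliminate σ: μ = (z₂·x₁ − z₁·x₂)/(z₂ − z₁) = (0·0.131 − (-0.6745)·0.335)/0.6745 = 0.335.
Then σ = (x₂ − x₁)/(z₂ − z₁) = (0.335 − 0.131)/0.6745 = 0.302.

μ = 0.335, σ = 0.302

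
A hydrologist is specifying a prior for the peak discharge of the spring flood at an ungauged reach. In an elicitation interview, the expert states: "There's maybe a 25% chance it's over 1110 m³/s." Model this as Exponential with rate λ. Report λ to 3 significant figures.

P(T > 1110.0) = e^(−λ·1110.0) = 0.25, so λ = −ln(0.25)/1110.0 = 0.00125.

λ ≈ 0.00125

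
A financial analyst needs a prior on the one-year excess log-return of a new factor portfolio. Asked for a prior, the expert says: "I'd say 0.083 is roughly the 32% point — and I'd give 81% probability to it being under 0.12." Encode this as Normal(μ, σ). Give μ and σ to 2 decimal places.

For Normal(μ,σ), the p-quantile is μ + z_p·σ. Here z_{0.32} = -0.4677, z_{0.81} = 0.8779.
So 0.083 = μ − 0.4677σ and 0.12 = μ + 0.8779σ.
Subtracting: σ = (0.12 − 0.083)/(0.8779 − (-0.4677)) = 0.03.
Then μ = 0.083 − (-0.4677)·0.03 = 0.10.

μ = 0.10, σ = 0.03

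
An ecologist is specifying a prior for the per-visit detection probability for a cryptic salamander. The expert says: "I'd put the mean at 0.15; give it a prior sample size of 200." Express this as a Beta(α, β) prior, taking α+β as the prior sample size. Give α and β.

α = 30, β = 170

Under the effective-sample-size interpretation, Beta(α, β) has prior mean α/(α+β) and prior sample size α+β.
So α+β = 200 and α/(α+β) = 0.15, giving α = 0.15·200 = 30 and β = 200 − 30 = 170.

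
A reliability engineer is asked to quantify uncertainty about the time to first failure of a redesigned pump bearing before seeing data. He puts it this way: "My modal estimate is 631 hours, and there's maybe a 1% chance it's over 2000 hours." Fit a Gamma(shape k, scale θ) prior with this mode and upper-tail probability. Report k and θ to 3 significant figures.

k ≈ 4.34, θ ≈ 189

Gamma(k,θ) with k>1 has mode (k−1)θ, so θ = 631/(k−1).
Need P(X < 2000) = 0.99 with θ tied to k this way. Start at k = 2, θ = 631: P(X<2000) ≈ 0.825.
Too low — raise k to concentrate. Iterating converges to k ≈ 4.34.
Then θ = 631/(4.34−1) ≈ 189.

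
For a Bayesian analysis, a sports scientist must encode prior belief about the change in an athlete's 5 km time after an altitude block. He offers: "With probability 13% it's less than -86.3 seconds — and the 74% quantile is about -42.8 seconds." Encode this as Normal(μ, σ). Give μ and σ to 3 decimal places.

μ = -58.613, σ = 24.580

For Normal(μ,σ), the p-quantile is μ + z_p·σ. Here z_{0.13} = -1.126, z_{0.74} = 0.6433.
So -86.3 = μ − 1.126σ and -42.8 = μ + 0.6433σ.
Subtracting: σ = (-42.8 − -86.3)/(0.6433 − (-1.126)) = 24.580.
Then μ = -86.3 − (-1.126)·24.580 = -58.613.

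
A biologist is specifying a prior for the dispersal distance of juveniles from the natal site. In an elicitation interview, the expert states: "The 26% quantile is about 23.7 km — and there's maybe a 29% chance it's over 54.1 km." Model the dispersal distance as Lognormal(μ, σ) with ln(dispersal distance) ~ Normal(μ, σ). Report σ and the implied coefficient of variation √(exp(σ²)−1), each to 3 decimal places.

If T ~ Lognormal(μ,σ) then ln T ~ Normal(μ,σ), so the p-quantile of ln T is μ + z_p·σ.
ln(23.7) = 3.165 and ln(54.1) = 3.991; z_{0.26} = -0.6433, z_{0.71} = 0.5534.
σ = (3.991 − 3.165)/(0.5534 − (-0.6433)) = 0.690.
μ = 3.165 − (-0.6433)·0.690 = 3.609.
CV = √(exp(σ²)−1) = √(exp(0.4757)−1) = 0.780.

σ ≈ 0.690, CV ≈ 0.780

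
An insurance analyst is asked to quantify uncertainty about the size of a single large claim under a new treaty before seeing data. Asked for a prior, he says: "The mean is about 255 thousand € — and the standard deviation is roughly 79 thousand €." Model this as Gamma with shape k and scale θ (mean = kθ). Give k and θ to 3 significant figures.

k ≈ 10.4, θ ≈ 24.5

For Gamma(k, scale θ): mean = kθ, variance = kθ², so CV = 1/√k.
CV = SD/mean = 79/255 = 0.3098, hence k = 1/CV² = 10.4.
Then θ = mean/k = 255/10.4 = 24.5.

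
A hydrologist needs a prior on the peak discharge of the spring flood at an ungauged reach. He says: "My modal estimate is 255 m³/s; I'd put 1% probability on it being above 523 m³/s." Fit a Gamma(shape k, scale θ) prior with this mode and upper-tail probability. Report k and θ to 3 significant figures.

k ≈ 10.5, θ ≈ 26.9

Gamma(k,θ) with k>1 has mode (k−1)θ, so θ = 255/(k−1).
Need P(X < 523) = 0.99 with θ tied to k this way. Start at k = 2, θ = 255: P(X<523) ≈ 0.608.
Too low — raise k to concentrate. Iterating converges to k ≈ 10.5.
Then θ = 255/(10.5−1) ≈ 26.9.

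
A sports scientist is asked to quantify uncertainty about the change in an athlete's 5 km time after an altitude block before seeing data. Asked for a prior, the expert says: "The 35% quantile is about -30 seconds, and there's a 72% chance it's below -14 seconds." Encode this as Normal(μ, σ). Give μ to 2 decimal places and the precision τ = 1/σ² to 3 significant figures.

The p-quantile of Normal(μ,σ) is μ + z_p·σ, with z_{0.35} = -0.3853 and z_{0.72} = 0.5828.
Eliminate σ: μ = (z₂·x₁ − z₁·x₂)/(z₂ − z₁) = (0.5828·-30 − (-0.3853)·-14)/0.9682 = -23.63.
Then σ = (x₂ − x₁)/(z₂ − z₁) = (-14 − -30)/0.9682 = 16.53.
Precision τ = 1/σ² = 1/16.53² = 0.00366.

μ = -23.63, τ = 0.00366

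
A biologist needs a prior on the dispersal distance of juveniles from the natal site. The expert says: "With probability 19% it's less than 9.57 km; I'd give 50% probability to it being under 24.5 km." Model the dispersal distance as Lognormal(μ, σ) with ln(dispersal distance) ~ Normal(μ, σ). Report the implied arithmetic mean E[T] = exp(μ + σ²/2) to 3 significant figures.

E[T] ≈ 43.5 km

If T ~ Lognormal(μ,σ) then ln T ~ Normal(μ,σ), so the p-quantile of ln T is μ + z_p·σ.
ln(9.57) = 2.259 and ln(24.5) = 3.199; z_{0.19} = -0.8779, z_{0.5} = 0.
σ = (3.199 − 2.259)/(0 − (-0.8779)) = 1.071.
μ = 2.259 − (-0.8779)·1.071 = 3.199.
E[T] = exp(μ + σ²/2) = exp(3.199 + 0.5733) = 43.5 km.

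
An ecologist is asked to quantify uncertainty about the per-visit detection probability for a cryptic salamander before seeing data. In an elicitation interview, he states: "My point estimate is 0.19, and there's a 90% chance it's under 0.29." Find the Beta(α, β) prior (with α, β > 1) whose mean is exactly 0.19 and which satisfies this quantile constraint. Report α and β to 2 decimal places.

With mean 0.19 fixed, write α = 0.19s, β = 0.81s where s = α+β.
Need P(θ < 0.29) = 0.9 under Beta(0.19s, 0.81s). Normal approximation: (q−m)/√(m(1−m)/s) ≈ z_{0.9} = 1.28, so s ≈ 0.19·0.81·(1.28)²/(0.29−0.19)² = 25.3.
At s = 25.3: P(θ<0.29) ≈ 0.894. Adjusting to match 0.9 gives s ≈ 26.99.
So α = 0.19·26.99 ≈ 5.13, β = 0.81·26.99 ≈ 21.86.

α ≈ 5.13, β ≈ 21.86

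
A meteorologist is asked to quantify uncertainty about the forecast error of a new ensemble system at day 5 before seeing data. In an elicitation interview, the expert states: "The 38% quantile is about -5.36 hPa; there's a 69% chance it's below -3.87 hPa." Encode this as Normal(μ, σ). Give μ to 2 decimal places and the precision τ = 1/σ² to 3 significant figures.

For Normal(μ,σ), the p-quantile is μ + z_p·σ. Here z_{0.38} = -0.3055, z_{0.69} = 0.4959.
So -5.36 = μ − 0.3055σ and -3.87 = μ + 0.4959σ.
Subtracting: σ = (-3.87 − -5.36)/(0.4959 − (-0.3055)) = 1.86.
Then μ = -5.36 − (-0.3055)·1.86 = -4.79.
Precision τ = 1/σ² = 1/1.859² = 0.289.

μ = -4.79, τ = 0.289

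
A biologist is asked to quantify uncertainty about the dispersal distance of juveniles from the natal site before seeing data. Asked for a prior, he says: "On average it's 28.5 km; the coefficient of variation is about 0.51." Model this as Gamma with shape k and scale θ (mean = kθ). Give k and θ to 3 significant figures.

k ≈ 3.84, θ ≈ 7.41

For Gamma(k, scale θ): mean = kθ, variance = kθ², so CV = 1/√k.
CV = 0.51, hence k = 1/CV² = 3.84.
Then θ = mean/k = 28.5/3.84 = 7.41.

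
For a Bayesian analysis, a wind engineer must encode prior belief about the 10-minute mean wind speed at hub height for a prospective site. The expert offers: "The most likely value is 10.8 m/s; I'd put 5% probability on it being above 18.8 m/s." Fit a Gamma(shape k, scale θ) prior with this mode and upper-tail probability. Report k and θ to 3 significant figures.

k ≈ 10.1, θ ≈ 1.19

Gamma(k,θ) with k>1 has mode (k−1)θ, so θ = 10.8/(k−1).
Need P(X < 18.8) = 0.95 with θ tied to k this way. Start at k = 2, θ = 10.8: P(X<18.8) ≈ 0.519.
Too low — raise k to concentrate. Iterating converges to k ≈ 10.1.
Then θ = 10.8/(10.1−1) ≈ 1.19.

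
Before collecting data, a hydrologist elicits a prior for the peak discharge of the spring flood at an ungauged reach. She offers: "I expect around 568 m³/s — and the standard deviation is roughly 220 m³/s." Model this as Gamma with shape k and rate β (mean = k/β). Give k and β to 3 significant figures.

k ≈ 6.67, β ≈ 0.0117

For Gamma(k, rate β): mean = k/β, variance = k/β², so CV = 1/√k.
CV = SD/mean = 220/568 = 0.3873, hence k = 1/CV² = 6.67.
Then β = k/mean = 6.67/568 = 0.0117.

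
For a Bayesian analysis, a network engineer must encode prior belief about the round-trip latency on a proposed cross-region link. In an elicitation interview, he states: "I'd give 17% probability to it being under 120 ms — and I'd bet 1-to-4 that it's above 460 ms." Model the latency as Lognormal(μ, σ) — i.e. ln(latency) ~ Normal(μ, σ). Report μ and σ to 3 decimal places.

If T ~ Lognormal(μ,σ) then ln T ~ Normal(μ,σ), so the p-quantile of ln T is μ + z_p·σ.
ln(120) = 4.787 and ln(460) = 6.131; z_{0.17} = -0.9542, z_{0.8} = 0.8416.
σ = (6.131 − 4.787)/(0.8416 − (-0.9542)) = 0.748.
μ = 4.787 − (-0.9542)·0.748 = 5.501.

μ ≈ 5.501, σ ≈ 0.748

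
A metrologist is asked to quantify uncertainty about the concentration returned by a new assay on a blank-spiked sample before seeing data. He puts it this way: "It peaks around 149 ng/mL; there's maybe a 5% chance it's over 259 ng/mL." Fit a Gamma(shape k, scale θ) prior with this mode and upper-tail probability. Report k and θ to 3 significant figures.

Gamma(k,θ) with k>1 has mode (k−1)θ, so θ = 149/(k−1).
Need P(X < 259) = 0.95 with θ tied to k this way. Start at k = 2, θ = 149: P(X<259) ≈ 0.519.
Too low — raise k to concentrate. Iterating converges to k ≈ 10.1.
Then θ = 149/(10.1−1) ≈ 16.3.

k ≈ 10.1, θ ≈ 16.3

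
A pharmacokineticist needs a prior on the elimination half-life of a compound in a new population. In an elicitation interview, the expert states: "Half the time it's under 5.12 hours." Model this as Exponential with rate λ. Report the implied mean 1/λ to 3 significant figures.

Exponential median = ln 2 / λ, so λ = ln 2 / 5.12 = 0.135.
Mean = 1/λ = 7.39 hours.

mean ≈ 7.39 hours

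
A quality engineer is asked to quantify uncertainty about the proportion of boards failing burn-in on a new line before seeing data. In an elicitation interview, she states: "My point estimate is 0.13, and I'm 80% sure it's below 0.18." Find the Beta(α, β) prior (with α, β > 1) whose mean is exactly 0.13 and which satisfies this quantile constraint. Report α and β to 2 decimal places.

α ≈ 3.57, β ≈ 23.88

With mean 0.13 fixed, write α = 0.13s, β = 0.87s where s = α+β.
Need P(θ < 0.18) = 0.8 under Beta(0.13s, 0.87s). Normal approximation: (q−m)/√(m(1−m)/s) ≈ z_{0.8} = 0.842, so s ≈ 0.13·0.87·(0.842)²/(0.18−0.13)² = 32.0.
At s = 32.0: P(θ<0.18) ≈ 0.813. Adjusting to match 0.8 gives s ≈ 27.45.
So α = 0.13·27.45 ≈ 3.57, β = 0.87·27.45 ≈ 23.88.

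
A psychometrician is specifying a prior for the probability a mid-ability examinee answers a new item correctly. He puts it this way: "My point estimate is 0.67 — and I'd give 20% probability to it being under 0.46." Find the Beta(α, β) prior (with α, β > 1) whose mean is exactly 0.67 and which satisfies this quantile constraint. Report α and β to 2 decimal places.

α ≈ 2.18, β ≈ 1.07

With mean 0.67 fixed, write α = 0.67s, β = 0.33s where s = α+β.
Need P(θ < 0.46) = 0.2 under Beta(0.67s, 0.33s). Normal approximation: (q−m)/√(m(1−m)/s) ≈ z_{0.2} = -0.842, so s ≈ 0.67·0.33·(-0.842)²/(0.46−0.67)² = 3.6.
At s = 3.6: P(θ<0.46) ≈ 0.192. Adjusting to match 0.2 gives s ≈ 3.26.
So α = 0.67·3.26 ≈ 2.18, β = 0.33·3.26 ≈ 1.07.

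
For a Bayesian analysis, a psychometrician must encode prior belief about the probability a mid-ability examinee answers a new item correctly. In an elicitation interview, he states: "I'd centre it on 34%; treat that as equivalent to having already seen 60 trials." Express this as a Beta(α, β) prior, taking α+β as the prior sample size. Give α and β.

α = 20.4, β = 39.6

Under the effective-sample-size interpretation, Beta(α, β) has prior mean α/(α+β) and prior sample size α+β.
So α+β = 60 and α/(α+β) = 0.34, giving α = 0.34·60 = 20.4 and β = 60 − 20.4 = 39.6.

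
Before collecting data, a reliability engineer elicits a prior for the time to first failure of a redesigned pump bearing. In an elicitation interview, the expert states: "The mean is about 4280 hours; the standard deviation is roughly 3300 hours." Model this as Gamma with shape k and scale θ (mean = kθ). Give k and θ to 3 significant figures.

For Gamma(k, scale θ): mean = kθ, variance = kθ², so CV = 1/√k.
CV = SD/mean = 3300/4280 = 0.771, hence k = 1/CV² = 1.68.
Then θ = mean/k = 4280/1.68 = 2540.

k ≈ 1.68, θ ≈ 2540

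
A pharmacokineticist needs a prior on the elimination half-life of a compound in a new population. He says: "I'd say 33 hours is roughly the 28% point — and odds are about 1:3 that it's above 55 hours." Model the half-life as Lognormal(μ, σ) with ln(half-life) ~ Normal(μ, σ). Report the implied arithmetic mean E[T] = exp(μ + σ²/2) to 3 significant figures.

E[T] ≈ 45.4 hours

If T ~ Lognormal(μ,σ) then ln T ~ Normal(μ,σ), so the p-quantile of ln T is μ + z_p·σ.
ln(33) = 3.497 and ln(55) = 4.007; z_{0.28} = -0.5828, z_{0.75} = 0.6745.
σ = (4.007 − 3.497)/(0.6745 − (-0.5828)) = 0.406.
μ = 3.497 − (-0.5828)·0.406 = 3.733.
E[T] = exp(μ + σ²/2) = exp(3.733 + 0.0825) = 45.4 hours.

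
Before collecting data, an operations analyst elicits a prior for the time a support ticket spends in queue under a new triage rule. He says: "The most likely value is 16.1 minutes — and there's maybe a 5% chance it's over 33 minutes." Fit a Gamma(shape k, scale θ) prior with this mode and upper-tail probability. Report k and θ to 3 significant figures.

k ≈ 6.37, θ ≈ 3

Gamma(k,θ) with k>1 has mode (k−1)θ, so θ = 16.1/(k−1).
Need P(X < 33) = 0.95 with θ tied to k this way. Start at k = 2, θ = 16.1: P(X<33) ≈ 0.607.
Too low — raise k to concentrate. Iterating converges to k ≈ 6.37.
Then θ = 16.1/(6.37−1) ≈ 3.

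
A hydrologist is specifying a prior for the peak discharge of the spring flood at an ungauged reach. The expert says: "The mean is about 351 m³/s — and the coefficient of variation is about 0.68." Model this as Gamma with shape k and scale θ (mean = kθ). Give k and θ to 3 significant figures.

For Gamma(k, scale θ): mean = kθ, variance = kθ², so CV = 1/√k.
CV = 0.68, hence k = 1/CV² = 2.16.
Then θ = mean/k = 351/2.16 = 162.

k ≈ 2.16, θ ≈ 162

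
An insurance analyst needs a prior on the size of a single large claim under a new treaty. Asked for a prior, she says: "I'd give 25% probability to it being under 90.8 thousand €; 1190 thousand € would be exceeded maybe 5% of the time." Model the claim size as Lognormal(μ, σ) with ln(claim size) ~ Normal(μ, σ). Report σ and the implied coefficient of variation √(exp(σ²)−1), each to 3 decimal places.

σ ≈ 1.109, CV ≈ 1.557

If T ~ Lognormal(μ,σ) then ln T ~ Normal(μ,σ), so the p-quantile of ln T is μ + z_p·σ.
ln(90.8) = 4.509 and ln(1190) = 7.082; z_{0.25} = -0.6745, z_{0.95} = 1.645.
σ = (7.082 − 4.509)/(1.645 − (-0.6745)) = 1.109.
μ = 4.509 − (-0.6745)·1.109 = 5.257.
CV = √(exp(σ²)−1) = √(exp(1.2307)−1) = 1.557.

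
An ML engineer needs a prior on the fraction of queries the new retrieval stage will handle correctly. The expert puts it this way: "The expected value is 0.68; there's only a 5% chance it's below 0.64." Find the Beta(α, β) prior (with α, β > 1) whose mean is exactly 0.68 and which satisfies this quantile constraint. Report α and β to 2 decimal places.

α ≈ 256.47, β ≈ 120.69

With mean 0.68 fixed, write α = 0.68s, β = 0.32s where s = α+β.
Need P(θ < 0.64) = 0.05 under Beta(0.68s, 0.32s). Normal approximation: (q−m)/√(m(1−m)/s) ≈ z_{0.05} = -1.64, so s ≈ 0.68·0.32·(-1.64)²/(0.64−0.68)² = 368.0.
At s = 368.0: P(θ<0.64) ≈ 0.052. Adjusting to match 0.05 gives s ≈ 377.16.
So α = 0.68·377.16 ≈ 256.47, β = 0.32·377.16 ≈ 120.69.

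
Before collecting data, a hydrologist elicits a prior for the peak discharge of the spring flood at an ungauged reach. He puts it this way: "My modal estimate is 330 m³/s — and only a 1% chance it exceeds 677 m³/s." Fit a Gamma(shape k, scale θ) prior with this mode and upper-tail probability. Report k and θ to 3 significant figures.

k ≈ 10.5, θ ≈ 34.9

Gamma(k,θ) with k>1 has mode (k−1)θ, so θ = 330/(k−1).
Need P(X < 677) = 0.99 with θ tied to k this way. Start at k = 2, θ = 330: P(X<677) ≈ 0.608.
Too low — raise k to concentrate. Iterating converges to k ≈ 10.5.
Then θ = 330/(10.5−1) ≈ 34.9.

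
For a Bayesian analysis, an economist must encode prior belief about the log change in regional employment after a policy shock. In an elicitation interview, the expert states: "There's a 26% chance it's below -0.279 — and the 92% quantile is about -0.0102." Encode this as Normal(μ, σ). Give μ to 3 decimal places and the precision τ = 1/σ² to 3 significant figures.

The p-quantile of Normal(μ,σ) is μ + z_p·σ, with z_{0.26} = -0.6433 and z_{0.92} = 1.405.
Eliminate σ: μ = (z₂·x₁ − z₁·x₂)/(z₂ − z₁) = (1.405·-0.279 − (-0.6433)·-0.0102)/2.048 = -0.195.
Then σ = (x₂ − x₁)/(z₂ − z₁) = (-0.0102 − -0.279)/2.048 = 0.131.
Precision τ = 1/σ² = 1/0.1312² = 58.1.

μ = -0.195, τ = 58.1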